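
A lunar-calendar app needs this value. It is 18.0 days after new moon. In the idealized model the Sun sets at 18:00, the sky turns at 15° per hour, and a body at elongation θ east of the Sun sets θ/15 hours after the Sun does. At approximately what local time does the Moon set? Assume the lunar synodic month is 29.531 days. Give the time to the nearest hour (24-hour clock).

09:00

Phase angle: θ = 360°·(18.0 d)/(29.531 d) = 219.4°.
At 15° of sky rotation per hour, 219.4° corresponds to a 14.63 h lag.
18:00 + 14.63 h ≈ 08:38 → 09:00 to the nearest hour.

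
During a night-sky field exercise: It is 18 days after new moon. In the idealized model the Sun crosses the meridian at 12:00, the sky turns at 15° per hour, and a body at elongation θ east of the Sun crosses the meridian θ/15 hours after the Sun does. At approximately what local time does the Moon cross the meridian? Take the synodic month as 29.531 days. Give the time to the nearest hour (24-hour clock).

Phase angle: θ = 360°·(18 d)/(29.531 d) = 219.4°.
The Moon trails the Sun by θ/15 = 219.4/15 ≈ 14.63 hours.
12:00 + 14.63 h ≈ 02:38 → 03:00 to the nearest hour.

03:00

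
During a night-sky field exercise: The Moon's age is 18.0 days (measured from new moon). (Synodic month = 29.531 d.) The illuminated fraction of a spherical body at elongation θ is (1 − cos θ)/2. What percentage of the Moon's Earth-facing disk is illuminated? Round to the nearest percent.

89%

Phase angle: θ = 360°·(18.0 d)/(29.531 d) = 219.4°.
cos 219.4° = (-0.772), so f = (1 − (-0.772))/2 = 0.886, so 89%.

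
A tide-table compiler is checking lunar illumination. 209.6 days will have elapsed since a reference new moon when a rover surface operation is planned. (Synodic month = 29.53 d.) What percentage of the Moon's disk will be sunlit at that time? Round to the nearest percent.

9%

209.6 d spans 7 complete synodic months (7 × 29.53 = 206.71 d) plus 2.89 d.
Elongation θ = 360° × 2.89/29.53 ≈ 35.2°.
Illuminated fraction = (1 − cos 35.2°)/2 = (1 − 0.817)/2 ≈ 0.092, so 9%.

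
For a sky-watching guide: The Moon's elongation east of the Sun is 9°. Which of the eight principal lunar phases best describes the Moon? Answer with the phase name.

9° lies in the new moon sector of the 8-phase cycle.

new moon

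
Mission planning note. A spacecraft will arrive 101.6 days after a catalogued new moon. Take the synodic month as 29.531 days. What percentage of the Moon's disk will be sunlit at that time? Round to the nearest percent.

101.6/29.531 = 3.440 lunations, so 3 complete cycles and 13.01 d into the next.
Phase angle: θ = 360°·(13.01 d)/(29.531 d) = 158.6°.
With cos θ = (-0.931), the lit fraction is (1 − (-0.931))/2 ≈ 0.965, so 97%.

97%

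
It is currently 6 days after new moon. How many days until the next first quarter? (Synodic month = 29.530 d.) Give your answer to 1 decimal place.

1.4 days

First quarter occurs at elongation 90°, i.e. at age 29.530 × 90/360 = 7.383 d.
So 1.383 days remain (7.383 − 6).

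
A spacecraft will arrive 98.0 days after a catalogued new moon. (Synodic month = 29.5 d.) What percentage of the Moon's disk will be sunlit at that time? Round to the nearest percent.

98.0 d spans 3 complete synodic months (3 × 29.5 = 88.50 d) plus 9.50 d.
The Moon has covered 9.50/29.5 of its cycle, so θ ≈ 360° × 9.50/29.5 = 115.9°.
With cos θ = (-0.437), the lit fraction is (1 − (-0.437))/2 ≈ 0.719, so 72%.

72%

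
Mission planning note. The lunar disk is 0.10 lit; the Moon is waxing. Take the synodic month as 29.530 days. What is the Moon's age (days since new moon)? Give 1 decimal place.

3.0 days

Invert f = (1 − cos θ)/2 to get cos θ = 1 − 2(0.10) = 0.800, hence θ₀ = arccos 0.800 = 36.9°.
Waxing ⇒ before full, so θ = 36.9°.
Age = 29.530 × 36.9°/360° ≈ 3.02 days.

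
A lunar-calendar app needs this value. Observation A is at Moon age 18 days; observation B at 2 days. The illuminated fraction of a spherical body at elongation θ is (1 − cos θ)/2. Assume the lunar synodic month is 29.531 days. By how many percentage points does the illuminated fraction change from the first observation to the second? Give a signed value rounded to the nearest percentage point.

-84 percentage points

θ₁ = 360° × 18/29.531 = 219.4°, f₁ = (1 − cos θ₁)/2 = 0.886.
θ₂ = 360° × 2/29.531 = 24.4°, f₂ = (1 − cos θ₂)/2 = 0.045.
Change = f₂ − f₁ = -0.842 → -84 percentage points.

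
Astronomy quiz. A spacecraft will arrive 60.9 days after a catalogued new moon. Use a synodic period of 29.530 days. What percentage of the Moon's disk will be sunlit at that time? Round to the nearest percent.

4%

Reduce mod P: 60.9 − 2×29.530 = 1.84 d into the current lunation.
Elongation θ = 360° × 1.84/29.530 ≈ 22.4°.
With cos θ = 0.924, the lit fraction is (1 − 0.924)/2 ≈ 0.038, so 4%.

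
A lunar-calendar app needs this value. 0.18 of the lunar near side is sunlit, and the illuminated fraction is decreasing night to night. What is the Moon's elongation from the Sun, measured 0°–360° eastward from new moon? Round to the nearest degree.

310°

Invert f = (1 − cos θ)/2 to get cos θ = 1 − 2(0.18) = 0.640, hence θ₀ = arccos 0.640 = 50.2°.
Waning ⇒ past full, so θ = 360° − 50.2° = 309.8°.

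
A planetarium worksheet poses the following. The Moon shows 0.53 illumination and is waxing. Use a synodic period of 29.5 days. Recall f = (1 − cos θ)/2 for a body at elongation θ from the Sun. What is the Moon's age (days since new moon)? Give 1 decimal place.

7.7 days

From f = (1 − cos θ)/2: cos θ = 1 − 2×0.53 = -0.060; arccos → 93.4°.
The Moon is waxing (0°–180°), so θ = 93.4° directly.
That fraction of the synodic month is 93.4/360 × 29.5 d ≈ 7.66 d.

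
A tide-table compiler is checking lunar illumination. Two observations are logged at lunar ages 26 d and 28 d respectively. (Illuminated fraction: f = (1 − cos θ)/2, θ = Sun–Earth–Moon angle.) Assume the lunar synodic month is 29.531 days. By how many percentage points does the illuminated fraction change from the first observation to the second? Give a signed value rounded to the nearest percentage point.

-11 pp

First observation: θ = 360°·26/29.531 = 317.0°, so f = 0.135.
Second observation: θ = 341.3°, f = 0.026.
Δf = 0.026 − 0.135 = -0.108, i.e. -11 pp.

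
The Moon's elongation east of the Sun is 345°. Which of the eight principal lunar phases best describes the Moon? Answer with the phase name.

The new moon sector spans roughly -22°–22°; 345° falls inside it.

new moon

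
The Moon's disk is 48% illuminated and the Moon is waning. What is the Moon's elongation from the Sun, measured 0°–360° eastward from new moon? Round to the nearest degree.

cos θ = 1 − 2f = 0.040, giving a principal value of 87.7°.
Since the Moon is past full (waning), take the reflex angle: θ = 360° − 87.7° = 272.3°.

272°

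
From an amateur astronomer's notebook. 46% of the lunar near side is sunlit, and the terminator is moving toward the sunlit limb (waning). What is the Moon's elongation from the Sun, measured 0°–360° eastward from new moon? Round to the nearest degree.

cos θ = 1 − 2f = 0.080, giving a principal value of 85.4°.
Since the Moon is past full (waning), take the reflex angle: θ = 360° − 85.4° = 274.6°.

275°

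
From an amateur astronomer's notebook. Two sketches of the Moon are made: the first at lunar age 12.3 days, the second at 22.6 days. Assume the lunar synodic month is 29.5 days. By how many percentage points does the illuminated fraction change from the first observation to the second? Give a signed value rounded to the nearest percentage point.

-48 pp

First observation: θ = 360°·12.3/29.5 = 150.1°, so f = 0.933.
Second observation: θ = 275.8°, f = 0.450.
Δf = 0.450 − 0.933 = -0.484, i.e. -48 pp.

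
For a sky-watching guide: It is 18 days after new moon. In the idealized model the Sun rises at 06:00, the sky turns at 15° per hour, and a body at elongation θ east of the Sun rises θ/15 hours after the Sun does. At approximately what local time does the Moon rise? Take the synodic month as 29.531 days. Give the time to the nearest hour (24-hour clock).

The Moon has covered 18/29.531 of its cycle, so θ ≈ 360° × 18/29.531 = 219.4°.
The Moon trails the Sun by θ/15 = 219.4/15 ≈ 14.63 hours.
06:00 + 14.63 h ≈ 20:38 → 21:00 to the nearest hour.

21:00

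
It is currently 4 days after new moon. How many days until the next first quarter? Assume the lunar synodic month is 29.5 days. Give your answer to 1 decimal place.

First quarter occurs at elongation 90°, i.e. at age 29.5 × 90/360 = 7.375 d.
That is 7.375 − 4 = 3.375 days ahead.

3.4 days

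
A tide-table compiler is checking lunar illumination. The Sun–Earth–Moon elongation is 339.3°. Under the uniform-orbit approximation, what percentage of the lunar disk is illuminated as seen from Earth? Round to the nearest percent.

3%

cos 339.3° = 0.935, so f = (1 − 0.935)/2 = 0.032, i.e. 3%.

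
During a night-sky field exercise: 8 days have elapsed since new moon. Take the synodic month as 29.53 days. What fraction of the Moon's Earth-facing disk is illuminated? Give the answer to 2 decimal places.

0.57

Phase angle: θ = 360°·(8 d)/(29.53 d) = 97.5°.
With cos θ = (-0.131), the lit fraction is (1 − (-0.131))/2 ≈ 0.566.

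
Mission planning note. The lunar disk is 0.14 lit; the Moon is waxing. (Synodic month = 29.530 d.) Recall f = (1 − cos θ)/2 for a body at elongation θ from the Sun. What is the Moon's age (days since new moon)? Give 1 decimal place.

3.6 days

cos θ = 1 − 2f = 0.720, giving a principal value of 43.9°.
Before full moon the principal value applies: θ = 43.9°.
Age = 29.530 × 43.9°/360° ≈ 3.60 days.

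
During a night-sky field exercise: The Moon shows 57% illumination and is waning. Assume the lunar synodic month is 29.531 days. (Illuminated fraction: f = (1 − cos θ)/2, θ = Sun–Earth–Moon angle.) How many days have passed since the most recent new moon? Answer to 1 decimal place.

From f = (1 − cos θ)/2: cos θ = 1 − 2×0.57 = -0.140; arccos → 98.0°.
A waning Moon lies in 180°–360°, so θ = 360° − 98.0° = 262.0°.
That fraction of the synodic month is 262.0/360 × 29.531 d ≈ 21.49 d.

21.5 days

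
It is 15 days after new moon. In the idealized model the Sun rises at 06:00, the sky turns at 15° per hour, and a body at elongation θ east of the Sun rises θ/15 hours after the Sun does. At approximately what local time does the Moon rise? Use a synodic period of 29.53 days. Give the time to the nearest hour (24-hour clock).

Elongation θ = 360° × 15/29.53 ≈ 182.9°.
Delay after the Sun = 182.9° / (15°/h) ≈ 12.19 h.
06:00 + 12.19 h ≈ 18:11 → 18:00 to the nearest hour.

18:00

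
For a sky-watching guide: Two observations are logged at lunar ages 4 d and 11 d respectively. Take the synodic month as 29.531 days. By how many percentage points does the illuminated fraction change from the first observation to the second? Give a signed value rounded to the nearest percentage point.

+68 pp

θ₁ = 360° × 4/29.531 = 48.8°, f₁ = (1 − cos θ₁)/2 = 0.170.
θ₂ = 360° × 11/29.531 = 134.1°, f₂ = (1 − cos θ₂)/2 = 0.848.
Change = f₂ − f₁ = +0.678 → +68 percentage points.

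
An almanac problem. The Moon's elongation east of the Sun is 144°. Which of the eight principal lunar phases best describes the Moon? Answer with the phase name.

waxing gibbous

144° lies in the waxing gibbous sector of the 8-phase cycle.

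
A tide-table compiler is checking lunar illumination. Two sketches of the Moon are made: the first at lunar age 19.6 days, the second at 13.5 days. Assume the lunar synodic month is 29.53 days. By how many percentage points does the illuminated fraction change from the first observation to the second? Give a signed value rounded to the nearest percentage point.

θ₁ = 360° × 19.6/29.53 = 238.9°, f₁ = (1 − cos θ₁)/2 = 0.758.
θ₂ = 360° × 13.5/29.53 = 164.6°, f₂ = (1 − cos θ₂)/2 = 0.982.
Change = f₂ − f₁ = +0.224 → +22 percentage points.

+22 percentage points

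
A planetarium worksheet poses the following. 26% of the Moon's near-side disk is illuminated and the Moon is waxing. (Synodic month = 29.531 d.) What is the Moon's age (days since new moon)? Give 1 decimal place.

cos θ = 1 − 2f = 0.480, giving a principal value of 61.3°.
Before full moon the principal value applies: θ = 61.3°.
Age = 29.531 × 61.3°/360° ≈ 5.03 days.

5.0 days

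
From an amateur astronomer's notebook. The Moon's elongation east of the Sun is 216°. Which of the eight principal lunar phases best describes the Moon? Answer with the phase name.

216° lies in the waning gibbous sector of the 8-phase cycle.

waning gibbous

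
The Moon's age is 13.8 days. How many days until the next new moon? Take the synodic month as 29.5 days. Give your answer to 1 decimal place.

One full lunation from the last new moon is 29.5 d; remaining = 29.5 − 13.8 = 15.700 d.

15.7 days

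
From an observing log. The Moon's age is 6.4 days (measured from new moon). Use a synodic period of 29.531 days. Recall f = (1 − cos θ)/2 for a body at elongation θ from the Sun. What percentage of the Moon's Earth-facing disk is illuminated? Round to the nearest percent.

40%

Phase angle: θ = 360°·(6.4 d)/(29.531 d) = 78.0°.
cos 78.0° = 0.208, so f = (1 − 0.208)/2 = 0.396, so 40%.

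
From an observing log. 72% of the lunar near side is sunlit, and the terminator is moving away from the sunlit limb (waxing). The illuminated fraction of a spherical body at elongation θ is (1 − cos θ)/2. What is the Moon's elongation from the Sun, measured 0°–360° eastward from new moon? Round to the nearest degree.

116°

cos θ = 1 − 2f = -0.440, giving a principal value of 116.1°.
Waxing ⇒ before full, so θ = 116.1°.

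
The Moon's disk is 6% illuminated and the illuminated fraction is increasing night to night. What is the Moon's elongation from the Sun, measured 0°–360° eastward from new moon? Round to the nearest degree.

28°

cos θ = 1 − 2f = 0.880, giving a principal value of 28.4°.
Before full moon the principal value applies: θ = 28.4°.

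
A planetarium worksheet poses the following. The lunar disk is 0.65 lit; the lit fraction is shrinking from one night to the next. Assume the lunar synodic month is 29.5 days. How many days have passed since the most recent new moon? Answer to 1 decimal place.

From f = (1 − cos θ)/2: cos θ = 1 − 2×0.65 = -0.300; arccos → 107.5°.
Waning ⇒ past full, so θ = 360° − 107.5° = 252.5°.
Age = 29.5 × 252.5°/360° ≈ 20.69 days.

20.7 days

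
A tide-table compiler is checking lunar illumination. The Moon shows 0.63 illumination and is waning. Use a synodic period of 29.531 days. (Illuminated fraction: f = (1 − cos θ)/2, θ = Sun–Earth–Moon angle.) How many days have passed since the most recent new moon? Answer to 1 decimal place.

20.9 days

cos θ = 1 − 2f = -0.260, giving a principal value of 105.1°.
Since the Moon is past full (waning), take the reflex angle: θ = 360° − 105.1° = 254.9°.
Age = 29.531 × 254.9°/360° ≈ 20.91 days.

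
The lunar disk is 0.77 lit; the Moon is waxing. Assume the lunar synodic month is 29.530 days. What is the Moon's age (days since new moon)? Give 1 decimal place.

10.1 days

cos θ = 1 − 2f = -0.540, giving a principal value of 122.7°.
The Moon is waxing (0°–180°), so θ = 122.7° directly.
Age = 29.530 × 122.7°/360° ≈ 10.06 days.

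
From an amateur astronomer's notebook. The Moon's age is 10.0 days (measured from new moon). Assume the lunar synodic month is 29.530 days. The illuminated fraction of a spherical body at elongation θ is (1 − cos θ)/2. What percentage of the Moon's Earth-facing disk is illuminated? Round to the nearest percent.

76%

Elongation θ = 360° × 10.0/29.530 ≈ 121.9°.
With cos θ = (-0.529), the lit fraction is (1 − (-0.529))/2 ≈ 0.764, so 76%.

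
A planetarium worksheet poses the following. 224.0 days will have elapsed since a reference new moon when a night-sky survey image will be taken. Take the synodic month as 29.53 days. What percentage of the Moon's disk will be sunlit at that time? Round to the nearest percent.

93%

224.0 d spans 7 complete synodic months (7 × 29.53 = 206.71 d) plus 17.29 d.
The Moon has covered 17.29/29.53 of its cycle, so θ ≈ 360° × 17.29/29.53 = 210.8°.
Illuminated fraction = (1 − cos 210.8°)/2 = (1 − (-0.859))/2 ≈ 0.930, so 93%.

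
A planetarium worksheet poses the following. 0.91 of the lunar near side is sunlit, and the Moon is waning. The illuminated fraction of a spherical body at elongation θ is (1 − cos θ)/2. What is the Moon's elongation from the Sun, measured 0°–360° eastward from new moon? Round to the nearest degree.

From f = (1 − cos θ)/2: cos θ = 1 − 2×0.91 = -0.820; arccos → 145.1°.
Since the Moon is past full (waning), take the reflex angle: θ = 360° − 145.1° = 214.9°.

215°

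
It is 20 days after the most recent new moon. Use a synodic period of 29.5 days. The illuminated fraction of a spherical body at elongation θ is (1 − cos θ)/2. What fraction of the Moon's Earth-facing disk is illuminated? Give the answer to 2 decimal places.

The Moon has covered 20/29.5 of its cycle, so θ ≈ 360° × 20/29.5 = 244.1°.
cos 244.1° = (-0.437), so f = (1 − (-0.437))/2 = 0.719.

0.72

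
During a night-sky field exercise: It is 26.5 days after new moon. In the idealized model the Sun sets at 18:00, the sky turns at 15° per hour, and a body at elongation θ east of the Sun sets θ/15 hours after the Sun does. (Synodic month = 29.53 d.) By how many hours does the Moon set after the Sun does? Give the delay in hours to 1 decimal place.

Phase angle: θ = 360°·(26.5 d)/(29.53 d) = 323.1°.
At 15° of sky rotation per hour, 323.1° corresponds to a 21.54 h lag.
So the Moon sets 21.54 h after the Sun.

21.5 h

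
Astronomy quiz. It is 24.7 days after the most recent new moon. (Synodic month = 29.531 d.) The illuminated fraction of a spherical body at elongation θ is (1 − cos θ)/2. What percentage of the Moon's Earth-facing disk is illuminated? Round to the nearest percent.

Elongation θ = 360° × 24.7/29.531 ≈ 301.1°.
Illuminated fraction = (1 − cos 301.1°)/2 = (1 − 0.517)/2 ≈ 0.242, so 24%.

24%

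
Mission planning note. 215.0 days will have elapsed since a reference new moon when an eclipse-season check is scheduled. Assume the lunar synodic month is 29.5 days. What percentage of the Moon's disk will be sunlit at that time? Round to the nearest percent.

62%

215.0 d spans 7 complete synodic months (7 × 29.5 = 206.50 d) plus 8.50 d.
Elongation θ = 360° × 8.50/29.5 ≈ 103.7°.
With cos θ = (-0.237), the lit fraction is (1 − (-0.237))/2 ≈ 0.619, so 62%.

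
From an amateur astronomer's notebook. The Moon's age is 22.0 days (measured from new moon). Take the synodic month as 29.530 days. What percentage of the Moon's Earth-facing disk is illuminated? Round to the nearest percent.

The Moon has covered 22.0/29.530 of its cycle, so θ ≈ 360° × 22.0/29.530 = 268.2°.
Illuminated fraction = (1 − cos 268.2°)/2 = (1 − (-0.031))/2 ≈ 0.516, so 52%.

52%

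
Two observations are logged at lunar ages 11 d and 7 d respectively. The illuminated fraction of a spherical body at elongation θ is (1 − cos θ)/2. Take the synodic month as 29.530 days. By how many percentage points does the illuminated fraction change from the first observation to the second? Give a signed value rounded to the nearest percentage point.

-39 percentage points

First observation: θ = 360°·11/29.530 = 134.1°, so f = 0.848.
Second observation: θ = 85.3°, f = 0.459.
Δf = 0.459 − 0.848 = -0.389, i.e. -39 pp.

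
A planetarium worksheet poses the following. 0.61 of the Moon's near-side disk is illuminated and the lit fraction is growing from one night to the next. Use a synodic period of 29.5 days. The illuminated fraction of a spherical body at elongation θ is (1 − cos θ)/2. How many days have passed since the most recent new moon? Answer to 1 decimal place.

cos θ = 1 − 2f = -0.220, giving a principal value of 102.7°.
Before full moon the principal value applies: θ = 102.7°.
That fraction of the synodic month is 102.7/360 × 29.5 d ≈ 8.42 d.

8.4 days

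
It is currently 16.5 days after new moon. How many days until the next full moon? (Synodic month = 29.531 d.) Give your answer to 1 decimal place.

27.8 days

Full moon occurs at elongation 180°, i.e. at age 29.531 × 180/360 = 14.765 d.
This lunation's full moon (14.765 d) has passed, so add one period: 44.296 − 16.5 = 27.796 days.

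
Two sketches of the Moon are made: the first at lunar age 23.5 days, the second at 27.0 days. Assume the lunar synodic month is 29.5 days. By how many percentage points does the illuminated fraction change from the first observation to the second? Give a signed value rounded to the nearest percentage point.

First observation: θ = 360°·23.5/29.5 = 286.8°, so f = 0.356.
Second observation: θ = 329.5°, f = 0.069.
Δf = 0.069 − 0.356 = -0.286, i.e. -29 pp.

-29 pp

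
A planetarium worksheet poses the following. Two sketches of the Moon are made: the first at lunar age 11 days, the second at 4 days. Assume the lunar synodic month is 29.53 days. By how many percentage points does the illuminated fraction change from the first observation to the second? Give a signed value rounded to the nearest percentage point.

θ₁ = 360° × 11/29.53 = 134.1°, f₁ = (1 − cos θ₁)/2 = 0.848.
θ₂ = 360° × 4/29.53 = 48.8°, f₂ = (1 − cos θ₂)/2 = 0.170.
Change = f₂ − f₁ = -0.678 → -68 percentage points.

-68 percentage points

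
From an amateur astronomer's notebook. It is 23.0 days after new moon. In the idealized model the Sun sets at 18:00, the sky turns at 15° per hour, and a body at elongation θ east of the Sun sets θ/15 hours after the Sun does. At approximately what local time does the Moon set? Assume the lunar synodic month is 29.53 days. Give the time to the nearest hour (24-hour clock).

13:00

Phase angle: θ = 360°·(23.0 d)/(29.53 d) = 280.4°.
The Moon trails the Sun by θ/15 = 280.4/15 ≈ 18.69 hours.
18:00 + 18.69 h ≈ 12:42 → 13:00 to the nearest hour.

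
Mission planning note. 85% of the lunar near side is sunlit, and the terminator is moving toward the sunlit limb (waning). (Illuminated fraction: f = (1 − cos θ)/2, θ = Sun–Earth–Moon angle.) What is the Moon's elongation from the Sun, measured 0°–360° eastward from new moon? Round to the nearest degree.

Invert f = (1 − cos θ)/2 to get cos θ = 1 − 2(0.85) = -0.700, hence θ₀ = arccos -0.700 = 134.4°.
Since the Moon is past full (waning), take the reflex angle: θ = 360° − 134.4° = 225.6°.

226°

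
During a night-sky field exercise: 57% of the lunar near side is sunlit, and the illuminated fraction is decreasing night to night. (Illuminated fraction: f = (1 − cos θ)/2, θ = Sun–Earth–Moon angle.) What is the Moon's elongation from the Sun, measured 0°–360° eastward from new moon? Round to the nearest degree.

262°

From f = (1 − cos θ)/2: cos θ = 1 − 2×0.57 = -0.140; arccos → 98.0°.
Since the Moon is past full (waning), take the reflex angle: θ = 360° − 98.0° = 262.0°.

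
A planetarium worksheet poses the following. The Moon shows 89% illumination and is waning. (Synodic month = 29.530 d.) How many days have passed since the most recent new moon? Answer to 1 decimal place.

17.9 days

cos θ = 1 − 2f = -0.780, giving a principal value of 141.3°.
Waning ⇒ past full, so θ = 360° − 141.3° = 218.7°.
At 360°/29.530 d per day, 218.7° corresponds to 17.94 days.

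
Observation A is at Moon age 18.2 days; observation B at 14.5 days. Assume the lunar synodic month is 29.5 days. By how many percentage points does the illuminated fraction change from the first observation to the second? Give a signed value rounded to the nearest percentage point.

First observation: θ = 360°·18.2/29.5 = 222.1°, so f = 0.871.
Second observation: θ = 176.9°, f = 0.999.
Δf = 0.999 − 0.871 = +0.128, i.e. +13 pp.

+13 percentage points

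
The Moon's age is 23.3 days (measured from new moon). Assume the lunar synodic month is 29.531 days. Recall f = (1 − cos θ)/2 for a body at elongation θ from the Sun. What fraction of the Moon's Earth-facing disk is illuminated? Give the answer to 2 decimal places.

0.38

Elongation θ = 360° × 23.3/29.531 ≈ 284.0°.
Illuminated fraction = (1 − cos 284.0°)/2 = (1 − 0.243)/2 ≈ 0.379.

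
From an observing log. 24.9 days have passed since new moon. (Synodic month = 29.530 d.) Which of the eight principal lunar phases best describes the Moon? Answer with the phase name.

At 24.9/29.530 of the cycle, θ ≈ 304° — the waning crescent range.

waning crescent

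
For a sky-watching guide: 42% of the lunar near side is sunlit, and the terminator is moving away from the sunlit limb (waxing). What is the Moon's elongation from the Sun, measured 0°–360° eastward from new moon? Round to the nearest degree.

81°

From f = (1 − cos θ)/2: cos θ = 1 − 2×0.42 = 0.160; arccos → 80.8°.
The Moon is waxing (0°–180°), so θ = 80.8° directly.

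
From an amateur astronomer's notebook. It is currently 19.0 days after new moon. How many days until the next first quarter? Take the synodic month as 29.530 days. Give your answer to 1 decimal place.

First quarter is 0.25 of the way through the cycle: age 0.25 × 29.530 = 7.383 d.
Already past this cycle's first quarter; the next is at 7.383 + 29.530 = 36.913 d, so 36.913 − 19.0 = 17.913 days.

17.9 days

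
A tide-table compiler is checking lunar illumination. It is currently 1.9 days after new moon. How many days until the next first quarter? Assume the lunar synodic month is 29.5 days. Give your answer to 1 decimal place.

First quarter is 0.25 of the way through the cycle: age 0.25 × 29.5 = 7.375 d.
So 5.475 days remain (7.375 − 1.9).

5.5 days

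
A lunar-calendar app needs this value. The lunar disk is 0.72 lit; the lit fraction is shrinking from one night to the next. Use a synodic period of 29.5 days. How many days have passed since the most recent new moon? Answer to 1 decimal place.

cos θ = 1 − 2f = -0.440, giving a principal value of 116.1°.
Since the Moon is past full (waning), take the reflex angle: θ = 360° − 116.1° = 243.9°.
Age = 29.5 × 243.9°/360° ≈ 19.99 days.

20.0 days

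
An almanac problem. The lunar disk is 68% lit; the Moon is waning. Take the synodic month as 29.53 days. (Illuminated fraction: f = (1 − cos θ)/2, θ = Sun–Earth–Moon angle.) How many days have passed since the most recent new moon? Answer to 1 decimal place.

20.4 days

Invert f = (1 − cos θ)/2 to get cos θ = 1 − 2(0.68) = -0.360, hence θ₀ = arccos -0.360 = 111.1°.
Since the Moon is past full (waning), take the reflex angle: θ = 360° − 111.1° = 248.9°.
Age = 29.53 × 248.9°/360° ≈ 20.42 days.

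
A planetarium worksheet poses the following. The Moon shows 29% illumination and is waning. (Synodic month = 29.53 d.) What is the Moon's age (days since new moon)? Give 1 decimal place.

From f = (1 − cos θ)/2: cos θ = 1 − 2×0.29 = 0.420; arccos → 65.2°.
Waning ⇒ past full, so θ = 360° − 65.2° = 294.8°.
At 360°/29.53 d per day, 294.8° corresponds to 24.18 days.

24.2 days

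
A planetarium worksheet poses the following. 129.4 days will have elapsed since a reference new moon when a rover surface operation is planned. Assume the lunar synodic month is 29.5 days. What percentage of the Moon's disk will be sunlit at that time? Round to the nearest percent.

88%

129.4 d spans 4 complete synodic months (4 × 29.5 = 118.00 d) plus 11.40 d.
The Moon has covered 11.40/29.5 of its cycle, so θ ≈ 360° × 11.40/29.5 = 139.1°.
Illuminated fraction = (1 − cos 139.1°)/2 = (1 − (-0.756))/2 ≈ 0.878, so 88%.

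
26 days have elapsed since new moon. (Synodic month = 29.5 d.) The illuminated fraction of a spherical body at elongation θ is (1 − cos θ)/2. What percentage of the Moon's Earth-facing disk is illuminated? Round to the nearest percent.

13%

Elongation θ = 360° × 26/29.5 ≈ 317.3°.
Illuminated fraction = (1 − cos 317.3°)/2 = (1 − 0.735)/2 ≈ 0.133, so 13%.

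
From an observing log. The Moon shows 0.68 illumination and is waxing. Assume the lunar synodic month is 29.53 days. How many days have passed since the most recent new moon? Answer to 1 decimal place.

From f = (1 − cos θ)/2: cos θ = 1 − 2×0.68 = -0.360; arccos → 111.1°.
Before full moon the principal value applies: θ = 111.1°.
That fraction of the synodic month is 111.1/360 × 29.53 d ≈ 9.11 d.

9.1 days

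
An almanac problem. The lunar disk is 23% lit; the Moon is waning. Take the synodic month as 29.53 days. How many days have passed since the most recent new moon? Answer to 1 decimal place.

cos θ = 1 − 2f = 0.540, giving a principal value of 57.3°.
Since the Moon is past full (waning), take the reflex angle: θ = 360° − 57.3° = 302.7°.
That fraction of the synodic month is 302.7/360 × 29.53 d ≈ 24.83 d.

24.8 days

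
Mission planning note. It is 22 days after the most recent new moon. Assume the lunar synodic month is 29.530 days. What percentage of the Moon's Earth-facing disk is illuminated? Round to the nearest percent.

The Moon has covered 22/29.530 of its cycle, so θ ≈ 360° × 22/29.530 = 268.2°.
With cos θ = (-0.031), the lit fraction is (1 − (-0.031))/2 ≈ 0.516, so 52%.

52%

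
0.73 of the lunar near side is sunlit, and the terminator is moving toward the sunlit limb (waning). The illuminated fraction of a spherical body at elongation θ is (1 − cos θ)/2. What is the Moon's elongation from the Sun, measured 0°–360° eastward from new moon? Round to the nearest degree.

243°

cos θ = 1 − 2f = -0.460, giving a principal value of 117.4°.
Since the Moon is past full (waning), take the reflex angle: θ = 360° − 117.4° = 242.6°.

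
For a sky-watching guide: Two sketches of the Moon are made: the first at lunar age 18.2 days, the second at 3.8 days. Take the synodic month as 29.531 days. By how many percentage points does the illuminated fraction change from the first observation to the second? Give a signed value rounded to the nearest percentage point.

-72 percentage points

θ₁ = 360° × 18.2/29.531 = 221.9°, f₁ = (1 − cos θ₁)/2 = 0.872.
θ₂ = 360° × 3.8/29.531 = 46.3°, f₂ = (1 − cos θ₂)/2 = 0.155.
Change = f₂ − f₁ = -0.718 → -72 percentage points.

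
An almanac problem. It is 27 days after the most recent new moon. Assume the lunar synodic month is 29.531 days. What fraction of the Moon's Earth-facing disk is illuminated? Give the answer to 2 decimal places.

Elongation θ = 360° × 27/29.531 ≈ 329.1°.
With cos θ = 0.858, the lit fraction is (1 − 0.858)/2 ≈ 0.071.

0.07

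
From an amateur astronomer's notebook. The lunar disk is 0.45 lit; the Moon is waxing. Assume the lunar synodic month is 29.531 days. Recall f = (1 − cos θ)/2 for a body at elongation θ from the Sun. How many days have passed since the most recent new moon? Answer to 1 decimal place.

cos θ = 1 − 2f = 0.100, giving a principal value of 84.3°.
The Moon is waxing (0°–180°), so θ = 84.3° directly.
That fraction of the synodic month is 84.3/360 × 29.531 d ≈ 6.91 d.

6.9 days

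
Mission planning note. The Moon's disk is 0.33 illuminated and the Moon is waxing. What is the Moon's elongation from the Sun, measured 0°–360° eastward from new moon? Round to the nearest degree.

70°

Invert f = (1 − cos θ)/2 to get cos θ = 1 − 2(0.33) = 0.340, hence θ₀ = arccos 0.340 = 70.1°.
Waxing ⇒ before full, so θ = 70.1°.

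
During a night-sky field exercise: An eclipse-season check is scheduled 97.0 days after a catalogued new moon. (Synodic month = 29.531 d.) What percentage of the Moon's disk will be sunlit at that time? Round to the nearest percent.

61%

97.0/29.531 = 3.285 lunations, so 3 complete cycles and 8.41 d into the next.
The Moon has covered 8.41/29.531 of its cycle, so θ ≈ 360° × 8.41/29.531 = 102.5°.
With cos θ = (-0.216), the lit fraction is (1 − (-0.216))/2 ≈ 0.608, so 61%.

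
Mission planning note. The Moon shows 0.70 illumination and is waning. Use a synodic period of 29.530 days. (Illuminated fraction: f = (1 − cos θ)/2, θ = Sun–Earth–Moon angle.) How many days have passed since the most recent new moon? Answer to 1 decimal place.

20.2 days

Invert f = (1 − cos θ)/2 to get cos θ = 1 − 2(0.70) = -0.400, hence θ₀ = arccos -0.400 = 113.6°.
Waning ⇒ past full, so θ = 360° − 113.6° = 246.4°.
At 360°/29.530 d per day, 246.4° corresponds to 20.21 days.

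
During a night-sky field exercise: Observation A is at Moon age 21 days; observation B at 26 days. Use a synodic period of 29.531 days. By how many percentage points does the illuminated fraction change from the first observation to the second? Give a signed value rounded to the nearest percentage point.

First observation: θ = 360°·21/29.531 = 256.0°, so f = 0.621.
Second observation: θ = 317.0°, f = 0.135.
Δf = 0.135 − 0.621 = -0.486, i.e. -49 pp.

-49 percentage points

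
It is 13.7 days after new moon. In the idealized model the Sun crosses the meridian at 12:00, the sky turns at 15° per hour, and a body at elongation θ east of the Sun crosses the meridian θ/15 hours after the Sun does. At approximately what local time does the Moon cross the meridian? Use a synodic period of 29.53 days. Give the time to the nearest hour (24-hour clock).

23:00

Elongation θ = 360° × 13.7/29.53 ≈ 167.0°.
Delay after the Sun = 167.0° / (15°/h) ≈ 11.13 h.
12:00 + 11.13 h ≈ 23:08 → 23:00 to the nearest hour.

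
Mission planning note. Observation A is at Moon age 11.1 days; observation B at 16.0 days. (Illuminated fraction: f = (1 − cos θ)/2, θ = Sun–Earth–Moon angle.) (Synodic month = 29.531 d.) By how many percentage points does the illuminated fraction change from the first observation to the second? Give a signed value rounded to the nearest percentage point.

+13 percentage points

First observation: θ = 360°·11.1/29.531 = 135.3°, so f = 0.855.
Second observation: θ = 195.0°, f = 0.983.
Δf = 0.983 − 0.855 = +0.127, i.e. +13 pp.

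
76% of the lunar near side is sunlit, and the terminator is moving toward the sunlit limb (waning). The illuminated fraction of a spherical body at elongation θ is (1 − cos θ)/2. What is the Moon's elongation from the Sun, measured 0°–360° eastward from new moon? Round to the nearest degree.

cos θ = 1 − 2f = -0.520, giving a principal value of 121.3°.
Since the Moon is past full (waning), take the reflex angle: θ = 360° − 121.3° = 238.7°.

239°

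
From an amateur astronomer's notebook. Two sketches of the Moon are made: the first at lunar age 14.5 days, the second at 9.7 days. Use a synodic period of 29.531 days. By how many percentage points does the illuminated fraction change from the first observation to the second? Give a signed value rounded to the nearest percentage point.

-26 pp

First observation: θ = 360°·14.5/29.531 = 176.8°, so f = 0.999.
Second observation: θ = 118.2°, f = 0.737.
Δf = 0.737 − 0.999 = -0.263, i.e. -26 pp.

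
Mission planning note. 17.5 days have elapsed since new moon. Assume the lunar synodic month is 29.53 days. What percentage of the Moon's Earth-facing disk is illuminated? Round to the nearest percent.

The Moon has covered 17.5/29.53 of its cycle, so θ ≈ 360° × 17.5/29.53 = 213.3°.
Illuminated fraction = (1 − cos 213.3°)/2 = (1 − (-0.835))/2 ≈ 0.918, so 92%.

92%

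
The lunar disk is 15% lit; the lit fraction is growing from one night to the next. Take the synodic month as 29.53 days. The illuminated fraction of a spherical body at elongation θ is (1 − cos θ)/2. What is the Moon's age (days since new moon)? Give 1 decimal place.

From f = (1 − cos θ)/2: cos θ = 1 − 2×0.15 = 0.700; arccos → 45.6°.
The Moon is waxing (0°–180°), so θ = 45.6° directly.
That fraction of the synodic month is 45.6/360 × 29.53 d ≈ 3.74 d.

3.7 days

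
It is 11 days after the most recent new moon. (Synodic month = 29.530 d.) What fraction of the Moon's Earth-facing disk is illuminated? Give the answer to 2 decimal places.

Phase angle: θ = 360°·(11 d)/(29.530 d) = 134.1°.
Illuminated fraction = (1 − cos 134.1°)/2 = (1 − (-0.696))/2 ≈ 0.848.

0.85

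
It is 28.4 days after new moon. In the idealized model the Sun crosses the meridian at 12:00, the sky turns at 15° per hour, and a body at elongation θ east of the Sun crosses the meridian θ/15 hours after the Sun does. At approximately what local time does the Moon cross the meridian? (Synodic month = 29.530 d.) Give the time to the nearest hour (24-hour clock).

11:00

Phase angle: θ = 360°·(28.4 d)/(29.530 d) = 346.2°.
Delay after the Sun = 346.2° / (15°/h) ≈ 23.08 h.
12:00 + 23.08 h ≈ 11:05 → 11:00 to the nearest hour.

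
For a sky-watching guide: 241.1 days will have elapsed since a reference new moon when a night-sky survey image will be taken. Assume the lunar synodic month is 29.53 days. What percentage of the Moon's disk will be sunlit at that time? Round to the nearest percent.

24%

241.1 d spans 8 complete synodic months (8 × 29.53 = 236.24 d) plus 4.86 d.
The Moon has covered 4.86/29.53 of its cycle, so θ ≈ 360° × 4.86/29.53 = 59.2°.
With cos θ = 0.511, the lit fraction is (1 − 0.511)/2 ≈ 0.244, so 24%.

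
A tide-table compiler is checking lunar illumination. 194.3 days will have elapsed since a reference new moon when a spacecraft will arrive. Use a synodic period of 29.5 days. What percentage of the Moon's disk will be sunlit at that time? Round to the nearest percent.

93%

194.3/29.5 = 6.586 lunations, so 6 complete cycles and 17.30 d into the next.
Phase angle: θ = 360°·(17.30 d)/(29.5 d) = 211.1°.
With cos θ = (-0.856), the lit fraction is (1 − (-0.856))/2 ≈ 0.928, so 93%.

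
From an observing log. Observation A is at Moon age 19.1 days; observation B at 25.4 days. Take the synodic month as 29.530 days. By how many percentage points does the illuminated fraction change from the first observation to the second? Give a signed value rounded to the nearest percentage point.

-62 percentage points

θ₁ = 360° × 19.1/29.530 = 232.8°, f₁ = (1 − cos θ₁)/2 = 0.802.
θ₂ = 360° × 25.4/29.530 = 309.7°, f₂ = (1 − cos θ₂)/2 = 0.181.
Change = f₂ − f₁ = -0.621 → -62 percentage points.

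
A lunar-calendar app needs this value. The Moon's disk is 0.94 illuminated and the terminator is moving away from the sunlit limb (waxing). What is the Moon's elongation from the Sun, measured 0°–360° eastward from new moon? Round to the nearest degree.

152°

Invert f = (1 − cos θ)/2 to get cos θ = 1 − 2(0.94) = -0.880, hence θ₀ = arccos -0.880 = 151.6°.
Waxing ⇒ before full, so θ = 151.6°.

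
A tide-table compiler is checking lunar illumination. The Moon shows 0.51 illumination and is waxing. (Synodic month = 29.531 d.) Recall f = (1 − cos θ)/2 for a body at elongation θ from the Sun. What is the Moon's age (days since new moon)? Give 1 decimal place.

From f = (1 − cos θ)/2: cos θ = 1 − 2×0.51 = -0.020; arccos → 91.1°.
Waxing ⇒ before full, so θ = 91.1°.
Age = 29.531 × 91.1°/360° ≈ 7.48 days.

7.5 days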